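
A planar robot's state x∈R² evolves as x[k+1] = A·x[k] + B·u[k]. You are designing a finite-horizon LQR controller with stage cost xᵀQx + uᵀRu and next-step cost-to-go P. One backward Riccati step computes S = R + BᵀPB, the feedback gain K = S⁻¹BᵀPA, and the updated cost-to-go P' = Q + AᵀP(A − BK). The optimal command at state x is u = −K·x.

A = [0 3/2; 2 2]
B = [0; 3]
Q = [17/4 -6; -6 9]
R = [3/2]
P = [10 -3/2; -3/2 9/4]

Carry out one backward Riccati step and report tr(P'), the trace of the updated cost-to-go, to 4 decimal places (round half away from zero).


34.2759

BᵀP = [-4.5000 6.7500]
S = R + BᵀPB = [3/2] + [20.2500] = [21.7500]
BᵀPA = [13.5000 6.7500]
K = S⁻¹·BᵀPA = [0.6207 0.3103]
A−BK = [0.0000 1.5000; 0.1379 1.0690]
AᵀP(A−BK) = [0.6207 0.3103; 0.3103 20.4052]
P' = Q + AᵀP(A−BK) = [4.8707 -5.6897; -5.6897 29.4052]
tr(P') = 34.2759


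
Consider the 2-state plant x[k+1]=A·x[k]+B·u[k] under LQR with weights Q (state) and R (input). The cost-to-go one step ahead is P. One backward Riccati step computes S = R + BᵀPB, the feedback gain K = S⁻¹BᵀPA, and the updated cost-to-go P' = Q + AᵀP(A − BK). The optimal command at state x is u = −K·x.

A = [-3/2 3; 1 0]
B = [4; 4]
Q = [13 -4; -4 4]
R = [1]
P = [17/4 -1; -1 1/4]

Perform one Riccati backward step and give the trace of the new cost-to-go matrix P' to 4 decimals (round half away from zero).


BᵀP = [13.0000 -3.0000]
S = R + BᵀPB = [1] + [40.0000] = [41.0000]
BᵀPA = [-22.5000 39.0000]
K = S⁻¹·BᵀPA = [-0.5488 0.9512]
A−BK = [0.6951 -0.8049; 3.1951 -3.8049]
AᵀP(A−BK) = [0.4649 -0.7226; -0.7226 1.1524]
P' = Q + AᵀP(A−BK) = [13.4649 -4.7226; -4.7226 5.1524]
tr(P') = 18.6174

18.6174


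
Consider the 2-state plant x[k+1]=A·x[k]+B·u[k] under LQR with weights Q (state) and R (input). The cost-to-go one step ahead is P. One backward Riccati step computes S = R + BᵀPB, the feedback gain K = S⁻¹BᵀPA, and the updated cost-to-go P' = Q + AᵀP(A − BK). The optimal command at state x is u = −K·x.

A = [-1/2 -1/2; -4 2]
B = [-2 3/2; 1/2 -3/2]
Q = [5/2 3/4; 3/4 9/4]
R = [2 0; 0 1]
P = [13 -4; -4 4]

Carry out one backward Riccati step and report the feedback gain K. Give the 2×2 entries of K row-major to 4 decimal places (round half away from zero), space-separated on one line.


1.4556 -0.4144 2.0650 -1.0545

BᵀP = [-28.0000 10.0000; 25.5000 -12.0000]
S = R + BᵀPB = [2 0; 0 1] + [61.0000 -57.0000; -57.0000 56.2500] = [63.0000 -57.0000; -57.0000 57.2500]
BᵀPA = [-26.0000 34.0000; 35.2500 -36.7500]
K = S⁻¹·BᵀPA = [1.4556 -0.4144; 2.0650 -1.0545]
A−BK = [-0.6862 0.2530; -1.6303 0.6254]
AᵀP(A−BK) = [16.3054 -6.3529; -6.3529 2.5863]
P' = Q + AᵀP(A−BK) = [18.8054 -5.6029; -5.6029 4.8363]
tr(P') = 23.6417


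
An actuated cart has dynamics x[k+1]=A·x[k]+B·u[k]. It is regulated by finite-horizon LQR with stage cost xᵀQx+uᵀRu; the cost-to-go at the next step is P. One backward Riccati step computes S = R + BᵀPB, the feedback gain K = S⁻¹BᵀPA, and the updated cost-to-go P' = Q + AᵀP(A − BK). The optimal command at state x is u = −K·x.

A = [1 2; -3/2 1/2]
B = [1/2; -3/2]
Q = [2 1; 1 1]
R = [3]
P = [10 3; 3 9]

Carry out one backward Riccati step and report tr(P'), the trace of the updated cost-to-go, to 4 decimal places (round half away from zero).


55.2176

BᵀP = [0.5000 -12.0000]
S = R + BᵀPB = [3] + [18.2500] = [21.2500]
BᵀPA = [18.5000 -5.0000]
K = S⁻¹·BᵀPA = [0.8706 -0.2353]
A−BK = [0.5647 2.1176; -0.1941 0.1471]
AᵀP(A−BK) = [5.1441 10.1029; 10.1029 47.0735]
P' = Q + AᵀP(A−BK) = [7.1441 11.1029; 11.1029 48.0735]
tr(P') = 55.2176


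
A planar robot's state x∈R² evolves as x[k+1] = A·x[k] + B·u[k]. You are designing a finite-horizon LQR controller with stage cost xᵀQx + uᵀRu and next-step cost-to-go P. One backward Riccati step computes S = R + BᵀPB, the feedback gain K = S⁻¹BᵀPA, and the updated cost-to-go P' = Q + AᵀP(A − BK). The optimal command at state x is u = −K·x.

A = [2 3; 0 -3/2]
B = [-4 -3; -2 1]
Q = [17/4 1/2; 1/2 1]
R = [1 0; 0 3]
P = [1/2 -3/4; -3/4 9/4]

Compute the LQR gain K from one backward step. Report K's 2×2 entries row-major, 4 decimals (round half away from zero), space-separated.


BᵀP = [-0.5000 -1.5000; -2.2500 4.5000]
S = R + BᵀPB = [1 0; 0 3] + [5.0000 0.0000; 0.0000 11.2500] = [6.0000 0.0000; 0.0000 14.2500]
BᵀPA = [-1.0000 0.7500; -4.5000 -13.5000]
K = S⁻¹·BᵀPA = [-0.1667 0.1250; -0.3158 -0.9474]
A−BK = [0.3860 0.6579; -0.0175 -0.3026]
AᵀP(A−BK) = [0.4123 1.1118; 1.1118 3.4293]
P' = Q + AᵀP(A−BK) = [4.6623 1.6118; 1.6118 4.4293]
tr(P') = 9.0916

-0.1667 0.1250 -0.3158 -0.9474


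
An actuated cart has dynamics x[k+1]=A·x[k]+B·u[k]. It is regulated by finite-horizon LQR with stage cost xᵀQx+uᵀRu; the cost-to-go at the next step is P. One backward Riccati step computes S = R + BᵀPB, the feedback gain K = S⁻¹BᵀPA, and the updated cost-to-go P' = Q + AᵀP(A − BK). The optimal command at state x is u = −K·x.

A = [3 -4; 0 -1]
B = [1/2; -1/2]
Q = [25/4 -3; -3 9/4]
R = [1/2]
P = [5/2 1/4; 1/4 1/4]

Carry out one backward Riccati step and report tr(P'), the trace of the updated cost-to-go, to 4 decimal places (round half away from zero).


43.4706

BᵀP = [1.1250 0.0000]
S = R + BᵀPB = [1/2] + [0.5625] = [1.0625]
BᵀPA = [3.3750 -4.5000]
K = S⁻¹·BᵀPA = [3.1765 -4.2353]
A−BK = [1.4118 -1.8824; 1.5882 -3.1176]
AᵀP(A−BK) = [11.7794 -16.4559; -16.4559 23.1912]
P' = Q + AᵀP(A−BK) = [18.0294 -19.4559; -19.4559 25.4412]
tr(P') = 43.4706


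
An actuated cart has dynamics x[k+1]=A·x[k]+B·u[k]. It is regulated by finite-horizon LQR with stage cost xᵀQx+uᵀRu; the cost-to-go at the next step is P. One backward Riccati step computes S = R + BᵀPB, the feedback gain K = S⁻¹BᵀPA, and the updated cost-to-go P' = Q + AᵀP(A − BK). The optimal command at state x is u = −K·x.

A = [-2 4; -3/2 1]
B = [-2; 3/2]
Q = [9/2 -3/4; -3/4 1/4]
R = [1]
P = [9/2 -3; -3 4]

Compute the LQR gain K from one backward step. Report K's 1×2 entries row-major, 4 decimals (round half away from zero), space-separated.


0.1957 -0.9130

BᵀP = [-13.5000 12.0000]
S = R + BᵀPB = [1] + [45.0000] = [46.0000]
BᵀPA = [9.0000 -42.0000]
K = S⁻¹·BᵀPA = [0.1957 -0.9130]
A−BK = [-1.6087 2.1739; -1.7935 2.3696]
AᵀP(A−BK) = [7.2391 -9.7826; -9.7826 13.6522]
P' = Q + AᵀP(A−BK) = [11.7391 -10.5326; -10.5326 13.9022]
tr(P') = 25.6413


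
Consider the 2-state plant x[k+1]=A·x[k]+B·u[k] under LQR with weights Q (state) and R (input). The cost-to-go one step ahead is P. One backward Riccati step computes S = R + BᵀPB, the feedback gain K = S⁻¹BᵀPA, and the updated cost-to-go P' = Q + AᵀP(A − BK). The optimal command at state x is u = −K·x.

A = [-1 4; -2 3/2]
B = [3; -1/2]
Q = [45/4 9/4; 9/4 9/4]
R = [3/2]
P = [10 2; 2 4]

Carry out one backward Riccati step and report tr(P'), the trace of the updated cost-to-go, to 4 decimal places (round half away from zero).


52.6040

BᵀP = [29.0000 4.0000]
S = R + BᵀPB = [3/2] + [85.0000] = [86.5000]
BᵀPA = [-37.0000 122.0000]
K = S⁻¹·BᵀPA = [-0.4277 1.4104]
A−BK = [0.2832 -0.2312; -2.2139 2.2052]
AᵀP(A−BK) = [18.1734 -18.8150; -18.8150 20.9306]
P' = Q + AᵀP(A−BK) = [29.4234 -16.5650; -16.5650 23.1806]
tr(P') = 52.6040


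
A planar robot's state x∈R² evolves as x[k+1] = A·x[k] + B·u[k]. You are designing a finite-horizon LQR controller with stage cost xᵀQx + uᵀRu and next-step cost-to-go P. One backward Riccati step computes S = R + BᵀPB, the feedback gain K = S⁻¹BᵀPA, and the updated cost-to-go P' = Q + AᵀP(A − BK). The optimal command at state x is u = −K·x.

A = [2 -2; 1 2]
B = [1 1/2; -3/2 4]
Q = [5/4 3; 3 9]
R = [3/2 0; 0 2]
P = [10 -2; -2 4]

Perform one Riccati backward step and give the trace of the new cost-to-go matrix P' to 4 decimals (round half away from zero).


BᵀP = [13.0000 -8.0000; -3.0000 15.0000]
S = R + BᵀPB = [3/2 0; 0 2] + [25.0000 -25.5000; -25.5000 58.5000] = [26.5000 -25.5000; -25.5000 60.5000]
BᵀPA = [18.0000 -42.0000; 9.0000 36.0000]
K = S⁻¹·BᵀPA = [1.3835 -1.7030; 0.7319 -0.1228]
A−BK = [0.2505 -0.2356; 0.1477 -0.0635]
AᵀP(A−BK) = [4.5094 -4.2403; -4.2403 4.8919]
P' = Q + AᵀP(A−BK) = [5.7594 -1.2403; -1.2403 13.8919]
tr(P') = 19.6514

19.6514


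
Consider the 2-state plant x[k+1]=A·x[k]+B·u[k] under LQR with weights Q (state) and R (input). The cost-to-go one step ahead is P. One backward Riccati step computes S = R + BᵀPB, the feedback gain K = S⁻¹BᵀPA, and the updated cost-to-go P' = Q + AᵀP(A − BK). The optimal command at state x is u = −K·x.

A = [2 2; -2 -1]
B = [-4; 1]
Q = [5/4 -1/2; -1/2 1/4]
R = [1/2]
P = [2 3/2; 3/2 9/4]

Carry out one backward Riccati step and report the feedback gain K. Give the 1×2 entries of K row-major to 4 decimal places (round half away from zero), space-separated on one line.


-0.2418 -0.4066

BᵀP = [-6.5000 -3.7500]
S = R + BᵀPB = [1/2] + [22.2500] = [22.7500]
BᵀPA = [-5.5000 -9.2500]
K = S⁻¹·BᵀPA = [-0.2418 -0.4066]
A−BK = [1.0330 0.3736; -1.7582 -0.5934]
AᵀP(A−BK) = [3.6703 1.2637; 1.2637 0.4890]
P' = Q + AᵀP(A−BK) = [4.9203 0.7637; 0.7637 0.7390]
tr(P') = 5.6593


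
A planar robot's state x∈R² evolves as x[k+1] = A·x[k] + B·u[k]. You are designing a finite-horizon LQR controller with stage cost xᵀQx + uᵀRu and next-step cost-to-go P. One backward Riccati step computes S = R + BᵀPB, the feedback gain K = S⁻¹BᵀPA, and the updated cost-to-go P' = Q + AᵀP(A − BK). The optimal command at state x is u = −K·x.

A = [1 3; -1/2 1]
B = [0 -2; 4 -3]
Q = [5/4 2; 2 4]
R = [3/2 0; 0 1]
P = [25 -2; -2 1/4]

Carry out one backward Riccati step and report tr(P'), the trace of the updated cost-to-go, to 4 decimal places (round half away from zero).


BᵀP = [-8.0000 1.0000; -44.0000 3.2500]
S = R + BᵀPB = [3/2 0; 0 1] + [4.0000 13.0000; 13.0000 78.2500] = [5.5000 13.0000; 13.0000 79.2500]
BᵀPA = [-8.5000 -23.0000; -45.6250 -128.7500]
K = S⁻¹·BᵀPA = [-0.3016 -0.5583; -0.5262 -1.5330]
A−BK = [-0.0525 -0.0660; -0.8721 -1.3658]
AᵀP(A−BK) = [0.4893 1.1852; 1.1852 3.0323]
P' = Q + AᵀP(A−BK) = [1.7393 3.1852; 3.1852 7.0323]
tr(P') = 8.7717

8.7717


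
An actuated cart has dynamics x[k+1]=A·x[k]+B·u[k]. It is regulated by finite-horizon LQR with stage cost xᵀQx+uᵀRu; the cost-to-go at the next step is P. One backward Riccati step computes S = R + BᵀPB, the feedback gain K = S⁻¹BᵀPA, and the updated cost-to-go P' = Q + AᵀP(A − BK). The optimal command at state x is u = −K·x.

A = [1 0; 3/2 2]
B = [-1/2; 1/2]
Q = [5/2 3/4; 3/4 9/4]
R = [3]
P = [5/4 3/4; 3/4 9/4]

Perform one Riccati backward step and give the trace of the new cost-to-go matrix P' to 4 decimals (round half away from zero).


BᵀP = [-0.2500 0.7500]
S = R + BᵀPB = [3] + [0.5000] = [3.5000]
BᵀPA = [0.8750 1.5000]
K = S⁻¹·BᵀPA = [0.2500 0.4286]
A−BK = [1.1250 0.2143; 1.3750 1.7857]
AᵀP(A−BK) = [8.3438 7.8750; 7.8750 8.3571]
P' = Q + AᵀP(A−BK) = [10.8438 8.6250; 8.6250 10.6071]
tr(P') = 21.4509

21.4509


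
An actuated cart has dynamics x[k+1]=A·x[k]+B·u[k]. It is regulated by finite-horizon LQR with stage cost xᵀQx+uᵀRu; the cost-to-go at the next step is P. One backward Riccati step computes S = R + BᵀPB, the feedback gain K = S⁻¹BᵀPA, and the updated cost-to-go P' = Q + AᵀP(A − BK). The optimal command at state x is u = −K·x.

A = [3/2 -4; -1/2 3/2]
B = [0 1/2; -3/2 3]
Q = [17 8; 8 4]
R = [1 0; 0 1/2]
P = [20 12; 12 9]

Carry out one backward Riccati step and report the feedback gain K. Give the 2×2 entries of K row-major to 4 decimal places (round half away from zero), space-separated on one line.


BᵀP = [-18.0000 -13.5000; 46.0000 33.0000]
S = R + BᵀPB = [1 0; 0 1/2] + [20.2500 -49.5000; -49.5000 122.0000] = [21.2500 -49.5000; -49.5000 122.5000]
BᵀPA = [-20.2500 51.7500; 52.5000 -134.5000]
K = S⁻¹·BᵀPA = [0.7727 -2.0826; 0.7408 -1.9395]
A−BK = [1.1296 -3.0303; -1.5634 4.1946]
AᵀP(A−BK) = [6.0049 -16.0989; -16.0989 43.1619]
P' = Q + AᵀP(A−BK) = [23.0049 -8.0989; -8.0989 47.1619]
tr(P') = 70.1668

0.7727 -2.0826 0.7408 -1.9395


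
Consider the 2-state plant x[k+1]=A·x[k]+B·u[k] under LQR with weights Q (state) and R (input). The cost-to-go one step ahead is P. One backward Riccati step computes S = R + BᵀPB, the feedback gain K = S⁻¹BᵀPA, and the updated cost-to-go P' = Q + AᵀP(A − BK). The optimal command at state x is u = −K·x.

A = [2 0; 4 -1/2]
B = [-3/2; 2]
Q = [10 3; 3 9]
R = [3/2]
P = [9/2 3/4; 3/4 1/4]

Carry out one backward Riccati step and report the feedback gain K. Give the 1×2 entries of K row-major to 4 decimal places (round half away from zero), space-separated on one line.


BᵀP = [-5.2500 -0.6250]
S = R + BᵀPB = [3/2] + [6.6250] = [8.1250]
BᵀPA = [-13.0000 0.3125]
K = S⁻¹·BᵀPA = [-1.6000 0.0385]
A−BK = [-0.4000 0.0577; 7.2000 -0.5769]
AᵀP(A−BK) = [13.2000 -0.7500; -0.7500 0.0505]
P' = Q + AᵀP(A−BK) = [23.2000 2.2500; 2.2500 9.0505]
tr(P') = 32.2505

-1.6000 0.0385


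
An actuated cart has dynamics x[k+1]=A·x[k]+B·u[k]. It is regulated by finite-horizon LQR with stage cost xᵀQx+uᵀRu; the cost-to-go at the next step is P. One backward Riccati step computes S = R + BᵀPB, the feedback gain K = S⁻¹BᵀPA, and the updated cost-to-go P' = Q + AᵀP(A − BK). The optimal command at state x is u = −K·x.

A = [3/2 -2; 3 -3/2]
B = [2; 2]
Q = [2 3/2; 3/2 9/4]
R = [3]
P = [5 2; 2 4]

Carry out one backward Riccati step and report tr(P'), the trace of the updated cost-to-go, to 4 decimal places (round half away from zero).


12.9545

BᵀP = [14.0000 12.0000]
S = R + BᵀPB = [3] + [52.0000] = [55.0000]
BᵀPA = [57.0000 -46.0000]
K = S⁻¹·BᵀPA = [1.0364 -0.8364]
A−BK = [-0.5727 -0.3273; 0.9273 0.1727]
AᵀP(A−BK) = [6.1773 -1.8273; -1.8273 2.5273]
P' = Q + AᵀP(A−BK) = [8.1773 -0.3273; -0.3273 4.7773]
tr(P') = 12.9545


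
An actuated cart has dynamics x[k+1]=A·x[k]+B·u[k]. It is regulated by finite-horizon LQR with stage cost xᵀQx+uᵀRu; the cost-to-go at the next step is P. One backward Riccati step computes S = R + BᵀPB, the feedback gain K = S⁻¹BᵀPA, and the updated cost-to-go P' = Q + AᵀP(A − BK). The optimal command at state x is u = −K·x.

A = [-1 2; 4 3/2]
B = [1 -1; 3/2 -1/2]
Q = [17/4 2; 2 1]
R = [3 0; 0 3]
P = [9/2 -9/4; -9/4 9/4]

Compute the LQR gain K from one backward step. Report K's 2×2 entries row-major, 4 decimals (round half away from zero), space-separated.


BᵀP = [1.1250 1.1250; -3.3750 1.1250]
S = R + BᵀPB = [3 0; 0 3] + [2.8125 -1.6875; -1.6875 2.8125] = [5.8125 -1.6875; -1.6875 5.8125]
BᵀPA = [3.3750 3.9375; 7.8750 -5.0625]
K = S⁻¹·BᵀPA = [1.0636 0.4636; 1.6636 -0.7364]
A−BK = [-0.4000 0.8000; 3.2364 0.4364]
AᵀP(A−BK) = [41.8091 -5.8909; -5.8909 4.0091]
P' = Q + AᵀP(A−BK) = [46.0591 -3.8909; -3.8909 5.0091]
tr(P') = 51.0682

1.0636 0.4636 1.6636 -0.7364


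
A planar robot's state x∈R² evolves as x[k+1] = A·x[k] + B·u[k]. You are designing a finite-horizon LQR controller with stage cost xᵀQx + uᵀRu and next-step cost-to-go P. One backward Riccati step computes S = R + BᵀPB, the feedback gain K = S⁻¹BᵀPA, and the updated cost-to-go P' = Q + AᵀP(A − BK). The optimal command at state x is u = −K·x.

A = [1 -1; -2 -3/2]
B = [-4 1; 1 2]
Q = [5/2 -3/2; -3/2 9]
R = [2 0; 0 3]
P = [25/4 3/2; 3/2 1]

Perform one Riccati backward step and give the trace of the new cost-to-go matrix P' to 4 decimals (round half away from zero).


13.7391

BᵀP = [-23.5000 -5.0000; 9.2500 3.5000]
S = R + BᵀPB = [2 0; 0 3] + [89.0000 -33.5000; -33.5000 16.2500] = [91.0000 -33.5000; -33.5000 19.2500]
BᵀPA = [-13.5000 31.0000; 2.2500 -14.5000]
K = S⁻¹·BᵀPA = [-0.2931 0.1763; -0.3932 -0.4464]
A−BK = [0.2208 0.1517; -0.9206 -0.7836]
AᵀP(A−BK) = [1.1779 0.8848; 0.8848 1.0612]
P' = Q + AᵀP(A−BK) = [3.6779 -0.6152; -0.6152 10.0612]
tr(P') = 13.7391


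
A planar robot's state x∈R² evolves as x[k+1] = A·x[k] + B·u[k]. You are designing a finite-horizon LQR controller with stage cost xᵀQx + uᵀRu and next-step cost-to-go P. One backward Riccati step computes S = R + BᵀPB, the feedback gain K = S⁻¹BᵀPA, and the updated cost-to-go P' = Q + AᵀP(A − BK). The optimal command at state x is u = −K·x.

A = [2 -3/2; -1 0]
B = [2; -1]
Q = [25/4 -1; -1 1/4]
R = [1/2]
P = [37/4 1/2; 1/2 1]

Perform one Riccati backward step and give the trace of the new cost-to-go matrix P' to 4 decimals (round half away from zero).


BᵀP = [18.0000 0.0000]
S = R + BᵀPB = [1/2] + [36.0000] = [36.5000]
BᵀPA = [36.0000 -27.0000]
K = S⁻¹·BᵀPA = [0.9863 -0.7397]
A−BK = [0.0274 -0.0205; -0.0137 -0.7397]
AᵀP(A−BK) = [0.4932 -0.3699; -0.3699 0.8399]
P' = Q + AᵀP(A−BK) = [6.7432 -1.3699; -1.3699 1.0899]
tr(P') = 7.8330

7.8330


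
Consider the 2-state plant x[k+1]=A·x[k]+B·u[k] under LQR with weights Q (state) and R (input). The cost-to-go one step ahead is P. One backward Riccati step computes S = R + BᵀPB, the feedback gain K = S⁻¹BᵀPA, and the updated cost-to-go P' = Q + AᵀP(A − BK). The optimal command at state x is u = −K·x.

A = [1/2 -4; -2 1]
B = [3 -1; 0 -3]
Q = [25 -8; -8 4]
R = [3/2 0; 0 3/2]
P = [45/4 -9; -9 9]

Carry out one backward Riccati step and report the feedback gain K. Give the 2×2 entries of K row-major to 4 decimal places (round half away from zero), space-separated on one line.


0.4019 -1.4107 0.6261 -0.3609

BᵀP = [33.7500 -27.0000; 15.7500 -18.0000]
S = R + BᵀPB = [3/2 0; 0 3/2] + [101.2500 47.2500; 47.2500 38.2500] = [102.7500 47.2500; 47.2500 39.7500]
BᵀPA = [70.8750 -162.0000; 43.8750 -81.0000]
K = S⁻¹·BᵀPA = [0.4019 -1.4107; 0.6261 -0.3609]
A−BK = [-0.0796 -0.1288; -0.1218 -0.0826]
AᵀP(A−BK) = [0.8605 -1.1838; -1.1838 3.2369]
P' = Q + AᵀP(A−BK) = [25.8605 -9.1838; -9.1838 7.2369]
tr(P') = 33.0974


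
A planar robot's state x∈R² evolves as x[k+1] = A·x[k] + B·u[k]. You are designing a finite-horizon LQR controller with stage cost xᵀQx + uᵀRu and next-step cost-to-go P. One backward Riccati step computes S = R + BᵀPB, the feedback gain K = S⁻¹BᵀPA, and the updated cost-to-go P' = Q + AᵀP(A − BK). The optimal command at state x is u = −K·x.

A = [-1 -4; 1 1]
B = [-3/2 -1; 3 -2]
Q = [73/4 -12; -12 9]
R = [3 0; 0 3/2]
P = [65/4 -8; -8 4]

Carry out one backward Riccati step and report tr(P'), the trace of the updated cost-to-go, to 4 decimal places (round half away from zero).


35.3009

BᵀP = [-48.3750 24.0000; -0.2500 0.0000]
S = R + BᵀPB = [3 0; 0 3/2] + [144.5625 0.3750; 0.3750 0.2500] = [147.5625 0.3750; 0.3750 1.7500]
BᵀPA = [72.3750 217.5000; 0.2500 1.0000]
K = S⁻¹·BᵀPA = [0.4904 1.4733; 0.0378 0.2557]
A−BK = [-0.2267 -1.5343; -0.3956 -2.9085]
AᵀP(A−BK) = [0.7497 2.3058; 2.3058 7.3011]
P' = Q + AᵀP(A−BK) = [18.9997 -9.6942; -9.6942 16.3011]
tr(P') = 35.3009


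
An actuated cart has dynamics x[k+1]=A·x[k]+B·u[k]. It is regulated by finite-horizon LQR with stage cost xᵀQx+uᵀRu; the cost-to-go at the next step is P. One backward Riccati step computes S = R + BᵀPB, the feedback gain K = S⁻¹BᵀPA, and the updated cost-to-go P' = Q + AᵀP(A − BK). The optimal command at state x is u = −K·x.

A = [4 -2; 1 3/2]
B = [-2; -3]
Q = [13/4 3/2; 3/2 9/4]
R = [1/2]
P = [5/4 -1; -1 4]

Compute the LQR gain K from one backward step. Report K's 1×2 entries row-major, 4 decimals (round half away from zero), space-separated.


-0.2712 -0.5424

BᵀP = [0.5000 -10.0000]
S = R + BᵀPB = [1/2] + [29.0000] = [29.5000]
BᵀPA = [-8.0000 -16.0000]
K = S⁻¹·BᵀPA = [-0.2712 -0.5424]
A−BK = [3.4576 -3.0847; 0.1864 -0.1271]
AᵀP(A−BK) = [13.8305 -12.3390; -12.3390 11.3220]
P' = Q + AᵀP(A−BK) = [17.0805 -10.8390; -10.8390 13.5720]
tr(P') = 30.6525


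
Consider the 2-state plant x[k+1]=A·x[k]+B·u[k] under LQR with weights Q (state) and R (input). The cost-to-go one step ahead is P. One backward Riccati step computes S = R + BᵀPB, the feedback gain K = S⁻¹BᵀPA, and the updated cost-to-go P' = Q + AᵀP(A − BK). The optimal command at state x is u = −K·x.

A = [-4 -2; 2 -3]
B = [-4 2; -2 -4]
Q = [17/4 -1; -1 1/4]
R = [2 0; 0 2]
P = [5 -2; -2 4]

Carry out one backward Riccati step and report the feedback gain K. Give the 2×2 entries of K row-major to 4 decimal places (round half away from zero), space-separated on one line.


BᵀP = [-16.0000 0.0000; 18.0000 -20.0000]
S = R + BᵀPB = [2 0; 0 2] + [64.0000 -32.0000; -32.0000 116.0000] = [66.0000 -32.0000; -32.0000 118.0000]
BᵀPA = [64.0000 32.0000; -112.0000 24.0000]
K = S⁻¹·BᵀPA = [0.5866 0.6718; -0.7901 0.3856]
A−BK = [-0.0733 -0.0840; 0.0130 -0.1141]
AᵀP(A−BK) = [1.9681 0.1892; 0.1892 1.2490]
P' = Q + AᵀP(A−BK) = [6.2181 -0.8108; -0.8108 1.4990]
tr(P') = 7.7170

0.5866 0.6718 -0.7901 0.3856


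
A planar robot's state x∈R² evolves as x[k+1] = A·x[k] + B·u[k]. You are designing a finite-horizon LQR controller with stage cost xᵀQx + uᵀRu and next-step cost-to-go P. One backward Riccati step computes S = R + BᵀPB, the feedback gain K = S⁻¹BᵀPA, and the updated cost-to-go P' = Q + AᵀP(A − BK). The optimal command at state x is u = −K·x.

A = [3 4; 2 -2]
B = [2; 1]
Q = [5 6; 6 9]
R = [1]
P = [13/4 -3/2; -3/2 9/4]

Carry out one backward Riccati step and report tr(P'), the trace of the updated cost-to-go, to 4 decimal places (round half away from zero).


56.3720

BᵀP = [5.0000 -0.7500]
S = R + BᵀPB = [1] + [9.2500] = [10.2500]
BᵀPA = [13.5000 21.5000]
K = S⁻¹·BᵀPA = [1.3171 2.0976]
A−BK = [0.3659 -0.1951; 0.6829 -4.0976]
AᵀP(A−BK) = [2.4695 -1.3171; -1.3171 39.9024]
P' = Q + AᵀP(A−BK) = [7.4695 4.6829; 4.6829 48.9024]
tr(P') = 56.3720


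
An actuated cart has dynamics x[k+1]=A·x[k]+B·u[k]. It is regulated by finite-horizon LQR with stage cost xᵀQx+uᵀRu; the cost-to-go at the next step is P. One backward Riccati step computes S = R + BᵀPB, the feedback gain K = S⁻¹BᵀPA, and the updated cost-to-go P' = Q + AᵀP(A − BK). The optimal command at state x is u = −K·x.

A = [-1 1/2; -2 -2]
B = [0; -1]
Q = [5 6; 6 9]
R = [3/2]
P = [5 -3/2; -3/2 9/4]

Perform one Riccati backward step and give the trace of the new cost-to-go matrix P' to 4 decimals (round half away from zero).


25.5000

BᵀP = [1.5000 -2.2500]
S = R + BᵀPB = [3/2] + [2.2500] = [3.7500]
BᵀPA = [3.0000 5.2500]
K = S⁻¹·BᵀPA = [0.8000 1.4000]
A−BK = [-1.0000 0.5000; -1.2000 -0.6000]
AᵀP(A−BK) = [5.6000 0.8000; 0.8000 5.9000]
P' = Q + AᵀP(A−BK) = [10.6000 6.8000; 6.8000 14.9000]
tr(P') = 25.5000


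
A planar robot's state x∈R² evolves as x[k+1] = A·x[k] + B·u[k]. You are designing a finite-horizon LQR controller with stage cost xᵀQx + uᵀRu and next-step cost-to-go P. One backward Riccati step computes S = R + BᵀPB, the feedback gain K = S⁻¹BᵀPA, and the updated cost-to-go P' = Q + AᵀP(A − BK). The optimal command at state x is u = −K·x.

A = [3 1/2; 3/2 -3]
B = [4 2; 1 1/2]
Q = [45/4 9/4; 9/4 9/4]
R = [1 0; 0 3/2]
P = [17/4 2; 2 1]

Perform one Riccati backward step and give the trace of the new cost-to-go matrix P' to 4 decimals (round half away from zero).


BᵀP = [19.0000 9.0000; 9.5000 4.5000]
S = R + BᵀPB = [1 0; 0 3/2] + [85.0000 42.5000; 42.5000 21.2500] = [86.0000 42.5000; 42.5000 22.7500]
BᵀPA = [70.5000 -17.5000; 35.2500 -8.7500]
K = S⁻¹·BᵀPA = [0.7038 -0.1747; 0.2346 -0.0582]
A−BK = [-0.2845 1.3153; 0.6789 -2.7962]
AᵀP(A−BK) = [0.6102 -0.2552; -0.2552 0.4955]
P' = Q + AᵀP(A−BK) = [11.8602 1.9948; 1.9948 2.7455]
tr(P') = 14.6058

14.6058


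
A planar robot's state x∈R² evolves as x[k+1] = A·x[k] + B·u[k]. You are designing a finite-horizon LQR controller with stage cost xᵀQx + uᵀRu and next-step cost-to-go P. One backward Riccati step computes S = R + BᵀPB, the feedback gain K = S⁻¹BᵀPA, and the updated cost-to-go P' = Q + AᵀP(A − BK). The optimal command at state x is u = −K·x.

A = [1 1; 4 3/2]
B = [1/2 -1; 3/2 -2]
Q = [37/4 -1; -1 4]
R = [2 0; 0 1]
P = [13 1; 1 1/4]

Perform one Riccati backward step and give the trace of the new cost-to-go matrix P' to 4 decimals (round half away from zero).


BᵀP = [8.0000 0.8750; -15.0000 -1.5000]
S = R + BᵀPB = [2 0; 0 1] + [5.3125 -9.7500; -9.7500 18.0000] = [7.3125 -9.7500; -9.7500 19.0000]
BᵀPA = [11.5000 9.3125; -21.0000 -17.2500]
K = S⁻¹·BᵀPA = [0.3134 0.1994; -0.9444 -0.8056]
A−BK = [-0.1011 0.0947; 1.6410 -0.4103]
AᵀP(A−BK) = [1.5627 0.7899; 0.7899 0.8095]
P' = Q + AᵀP(A−BK) = [10.8127 -0.2101; -0.2101 4.8095]
tr(P') = 15.6222

15.6222


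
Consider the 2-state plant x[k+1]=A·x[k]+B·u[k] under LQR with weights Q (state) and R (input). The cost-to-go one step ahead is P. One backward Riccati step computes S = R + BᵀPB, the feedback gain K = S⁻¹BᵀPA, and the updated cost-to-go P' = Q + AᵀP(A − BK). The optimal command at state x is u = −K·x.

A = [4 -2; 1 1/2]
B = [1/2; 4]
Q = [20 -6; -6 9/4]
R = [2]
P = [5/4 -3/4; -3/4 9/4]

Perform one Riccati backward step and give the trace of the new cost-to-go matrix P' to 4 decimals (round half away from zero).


BᵀP = [-2.3750 8.6250]
S = R + BᵀPB = [2] + [33.3125] = [35.3125]
BᵀPA = [-0.8750 9.0625]
K = S⁻¹·BᵀPA = [-0.0248 0.2566]
A−BK = [4.0124 -2.1283; 1.0991 -0.5265]
AᵀP(A−BK) = [16.2283 -8.6504; -8.6504 4.7367]
P' = Q + AᵀP(A−BK) = [36.2283 -14.6504; -14.6504 6.9867]
tr(P') = 43.2150

43.2150


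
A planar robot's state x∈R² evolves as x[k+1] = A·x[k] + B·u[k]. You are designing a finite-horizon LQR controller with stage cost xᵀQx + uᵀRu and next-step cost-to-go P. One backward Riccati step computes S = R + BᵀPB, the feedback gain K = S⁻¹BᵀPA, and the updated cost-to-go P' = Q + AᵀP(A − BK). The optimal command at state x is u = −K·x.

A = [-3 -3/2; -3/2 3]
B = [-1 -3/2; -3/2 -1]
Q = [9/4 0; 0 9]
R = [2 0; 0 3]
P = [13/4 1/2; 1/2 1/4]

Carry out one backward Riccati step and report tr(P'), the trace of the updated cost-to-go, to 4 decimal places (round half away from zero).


BᵀP = [-4.0000 -0.8750; -5.3750 -1.0000]
S = R + BᵀPB = [2 0; 0 3] + [5.3125 6.8750; 6.8750 9.0625] = [7.3125 6.8750; 6.8750 12.0625]
BᵀPA = [13.3125 3.3750; 17.6250 5.0625]
K = S⁻¹·BᵀPA = [0.9626 0.1443; 0.9125 0.3375]
A−BK = [-0.6686 -0.8495; 0.8564 3.5539]
AᵀP(A−BK) = [5.4149 2.2567; 2.2567 2.8672]
P' = Q + AᵀP(A−BK) = [7.6649 2.2567; 2.2567 11.8672]
tr(P') = 19.5321

19.5321


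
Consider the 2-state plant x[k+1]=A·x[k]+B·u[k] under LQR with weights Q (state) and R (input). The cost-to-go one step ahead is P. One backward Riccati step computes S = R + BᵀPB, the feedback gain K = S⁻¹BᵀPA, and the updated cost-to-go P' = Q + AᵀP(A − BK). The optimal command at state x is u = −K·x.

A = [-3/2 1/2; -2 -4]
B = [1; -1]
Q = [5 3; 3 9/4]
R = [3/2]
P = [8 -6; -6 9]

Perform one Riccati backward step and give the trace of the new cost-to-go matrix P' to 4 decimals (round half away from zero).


BᵀP = [14.0000 -15.0000]
S = R + BᵀPB = [3/2] + [29.0000] = [30.5000]
BᵀPA = [9.0000 67.0000]
K = S⁻¹·BᵀPA = [0.2951 2.1967]
A−BK = [-1.7951 -1.6967; -1.7049 -1.8033]
AᵀP(A−BK) = [15.3443 16.2295; 16.2295 22.8197]
P' = Q + AᵀP(A−BK) = [20.3443 19.2295; 19.2295 25.0697]
tr(P') = 45.4139

45.4139


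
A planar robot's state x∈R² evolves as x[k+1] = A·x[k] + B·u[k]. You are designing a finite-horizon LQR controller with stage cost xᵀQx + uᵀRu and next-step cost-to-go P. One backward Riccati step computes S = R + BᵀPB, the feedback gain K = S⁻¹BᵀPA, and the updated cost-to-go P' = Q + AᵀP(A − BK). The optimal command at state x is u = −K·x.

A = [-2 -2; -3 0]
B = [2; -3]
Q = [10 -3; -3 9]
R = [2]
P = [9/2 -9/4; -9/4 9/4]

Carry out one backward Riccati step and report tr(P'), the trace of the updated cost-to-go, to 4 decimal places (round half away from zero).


33.4201

BᵀP = [15.7500 -11.2500]
S = R + BᵀPB = [2] + [65.2500] = [67.2500]
BᵀPA = [2.2500 -31.5000]
K = S⁻¹·BᵀPA = [0.0335 -0.4684]
A−BK = [-2.0669 -1.0632; -2.8996 -1.4052]
AᵀP(A−BK) = [11.1747 5.5539; 5.5539 3.2454]
P' = Q + AᵀP(A−BK) = [21.1747 2.5539; 2.5539 12.2454]
tr(P') = 33.4201


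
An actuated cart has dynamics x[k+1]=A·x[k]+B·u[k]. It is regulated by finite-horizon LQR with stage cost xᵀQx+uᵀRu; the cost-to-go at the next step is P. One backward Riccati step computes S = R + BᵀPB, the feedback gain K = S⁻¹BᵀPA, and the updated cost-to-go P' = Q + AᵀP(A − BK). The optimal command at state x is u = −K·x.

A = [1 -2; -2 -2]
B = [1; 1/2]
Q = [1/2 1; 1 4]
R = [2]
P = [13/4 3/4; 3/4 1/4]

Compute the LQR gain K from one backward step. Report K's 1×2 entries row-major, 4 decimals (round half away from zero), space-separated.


0.3093 -1.4845

BᵀP = [3.6250 0.8750]
S = R + BᵀPB = [2] + [4.0625] = [6.0625]
BᵀPA = [1.8750 -9.0000]
K = S⁻¹·BᵀPA = [0.3093 -1.4845]
A−BK = [0.6907 -0.5155; -2.1546 -1.2577]
AᵀP(A−BK) = [0.6701 -1.2165; -1.2165 6.6392]
P' = Q + AᵀP(A−BK) = [1.1701 -0.2165; -0.2165 10.6392]
tr(P') = 11.8093


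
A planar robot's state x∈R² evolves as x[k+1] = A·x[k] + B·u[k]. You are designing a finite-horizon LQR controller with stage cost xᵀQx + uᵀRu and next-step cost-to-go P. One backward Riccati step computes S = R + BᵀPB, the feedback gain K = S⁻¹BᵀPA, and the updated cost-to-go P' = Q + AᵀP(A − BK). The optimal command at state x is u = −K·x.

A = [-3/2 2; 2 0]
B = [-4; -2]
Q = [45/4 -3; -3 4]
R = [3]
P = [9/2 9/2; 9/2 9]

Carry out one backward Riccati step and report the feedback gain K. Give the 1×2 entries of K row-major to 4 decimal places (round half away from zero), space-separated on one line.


-0.1721 -0.2951

BᵀP = [-27.0000 -36.0000]
S = R + BᵀPB = [3] + [180.0000] = [183.0000]
BᵀPA = [-31.5000 -54.0000]
K = S⁻¹·BᵀPA = [-0.1721 -0.2951]
A−BK = [-2.1885 0.8197; 1.6557 -0.5902]
AᵀP(A−BK) = [13.7029 -4.7951; -4.7951 2.0656]
P' = Q + AᵀP(A−BK) = [24.9529 -7.7951; -7.7951 6.0656]
tr(P') = 31.0184


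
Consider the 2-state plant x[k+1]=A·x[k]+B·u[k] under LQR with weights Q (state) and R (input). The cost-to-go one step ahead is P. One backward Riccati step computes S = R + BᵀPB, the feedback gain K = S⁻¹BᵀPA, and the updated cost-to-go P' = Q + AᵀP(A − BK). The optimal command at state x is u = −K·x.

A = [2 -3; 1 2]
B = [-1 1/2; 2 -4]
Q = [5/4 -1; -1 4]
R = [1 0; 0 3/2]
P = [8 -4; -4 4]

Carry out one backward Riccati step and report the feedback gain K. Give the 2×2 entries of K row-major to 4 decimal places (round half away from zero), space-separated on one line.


BᵀP = [-16.0000 12.0000; 20.0000 -18.0000]
S = R + BᵀPB = [1 0; 0 3/2] + [40.0000 -56.0000; -56.0000 82.0000] = [41.0000 -56.0000; -56.0000 83.5000]
BᵀPA = [-20.0000 72.0000; 22.0000 -96.0000]
K = S⁻¹·BᵀPA = [-1.5235 2.2122; -0.7583 0.3339]
A−BK = [0.8557 -0.9548; 1.0139 -1.0887]
AᵀP(A−BK) = [6.2122 -7.1026; -7.1026 8.7791]
P' = Q + AᵀP(A−BK) = [7.4622 -8.1026; -8.1026 12.7791]
tr(P') = 20.2413

-1.5235 2.2122 -0.7583 0.3339


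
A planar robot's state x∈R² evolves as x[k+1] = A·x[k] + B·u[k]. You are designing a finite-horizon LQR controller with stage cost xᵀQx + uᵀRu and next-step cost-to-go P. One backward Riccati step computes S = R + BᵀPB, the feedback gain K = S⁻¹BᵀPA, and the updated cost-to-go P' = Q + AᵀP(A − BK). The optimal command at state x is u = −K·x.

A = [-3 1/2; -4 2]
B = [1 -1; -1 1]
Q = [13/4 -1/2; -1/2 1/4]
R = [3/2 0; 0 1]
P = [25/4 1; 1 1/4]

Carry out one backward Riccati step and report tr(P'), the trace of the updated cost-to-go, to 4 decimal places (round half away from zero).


20.0423

BᵀP = [5.2500 0.7500; -5.2500 -0.7500]
S = R + BᵀPB = [3/2 0; 0 1] + [4.5000 -4.5000; -4.5000 4.5000] = [6.0000 -4.5000; -4.5000 5.5000]
BᵀPA = [-18.7500 4.1250; 18.7500 -4.1250]
K = S⁻¹·BᵀPA = [-1.4706 0.3235; 2.2059 -0.4853]
A−BK = [0.6765 -0.3088; -7.6765 2.8088]
AᵀP(A−BK) = [15.3162 -4.2096; -4.2096 1.2261]
P' = Q + AᵀP(A−BK) = [18.5662 -4.7096; -4.7096 1.4761]
tr(P') = 20.0423


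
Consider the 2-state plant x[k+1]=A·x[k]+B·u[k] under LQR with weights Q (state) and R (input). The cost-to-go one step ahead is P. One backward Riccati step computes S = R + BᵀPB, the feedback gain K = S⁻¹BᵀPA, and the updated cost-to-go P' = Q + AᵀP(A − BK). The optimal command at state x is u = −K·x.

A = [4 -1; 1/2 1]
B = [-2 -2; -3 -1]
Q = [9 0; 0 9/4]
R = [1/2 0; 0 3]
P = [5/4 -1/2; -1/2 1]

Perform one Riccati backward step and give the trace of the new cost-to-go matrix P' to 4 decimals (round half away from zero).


22.2672

BᵀP = [-1.0000 -2.0000; -2.0000 0.0000]
S = R + BᵀPB = [1/2 0; 0 3] + [8.0000 4.0000; 4.0000 4.0000] = [8.5000 4.0000; 4.0000 7.0000]
BᵀPA = [-5.0000 -1.0000; -8.0000 2.0000]
K = S⁻¹·BᵀPA = [-0.0690 -0.3448; -1.1034 0.4828]
A−BK = [1.6552 -0.7241; -0.8103 0.4483]
AᵀP(A−BK) = [9.0776 -4.1121; -4.1121 1.9397]
P' = Q + AᵀP(A−BK) = [18.0776 -4.1121; -4.1121 4.1897]
tr(P') = 22.2672


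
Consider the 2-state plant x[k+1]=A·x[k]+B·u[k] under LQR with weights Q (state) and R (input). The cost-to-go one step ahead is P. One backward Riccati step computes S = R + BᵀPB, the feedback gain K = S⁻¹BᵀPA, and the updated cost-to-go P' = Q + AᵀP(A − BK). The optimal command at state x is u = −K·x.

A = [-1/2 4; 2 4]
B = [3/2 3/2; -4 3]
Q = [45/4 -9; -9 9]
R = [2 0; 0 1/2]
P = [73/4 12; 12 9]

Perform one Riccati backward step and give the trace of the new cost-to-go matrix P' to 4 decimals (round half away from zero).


BᵀP = [-20.6250 -18.0000; 63.3750 45.0000]
S = R + BᵀPB = [2 0; 0 1/2] + [41.0625 -84.9375; -84.9375 230.0625] = [43.0625 -84.9375; -84.9375 230.5625]
BᵀPA = [-25.6875 -154.5000; 58.3125 433.5000]
K = S⁻¹·BᵀPA = [-0.3573 0.4416; 0.1213 2.0429]
A−BK = [-0.1461 0.2734; 0.2071 -0.3623]
AᵀP(A−BK) = [0.3120 -0.2812; -0.2812 2.6448]
P' = Q + AᵀP(A−BK) = [11.5620 -9.2812; -9.2812 11.6448]
tr(P') = 23.2068

23.2068


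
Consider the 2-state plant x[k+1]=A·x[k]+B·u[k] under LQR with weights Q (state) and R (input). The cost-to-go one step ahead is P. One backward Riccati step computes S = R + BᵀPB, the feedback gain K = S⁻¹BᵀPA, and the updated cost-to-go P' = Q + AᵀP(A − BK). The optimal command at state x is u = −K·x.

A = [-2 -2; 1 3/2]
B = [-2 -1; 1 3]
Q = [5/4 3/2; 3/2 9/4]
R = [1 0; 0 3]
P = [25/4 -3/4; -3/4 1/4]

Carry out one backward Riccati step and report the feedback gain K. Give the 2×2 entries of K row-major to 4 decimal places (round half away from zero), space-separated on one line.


0.8728 0.8738 0.1471 0.1928

BᵀP = [-13.2500 1.7500; -8.5000 1.5000]
S = R + BᵀPB = [1 0; 0 3] + [28.2500 18.5000; 18.5000 13.0000] = [29.2500 18.5000; 18.5000 16.0000]
BᵀPA = [28.2500 29.1250; 18.5000 19.2500]
K = S⁻¹·BᵀPA = [0.8728 0.8738; 0.1471 0.1928]
A−BK = [-0.1074 -0.0596; -0.3141 0.0477]
AᵀP(A−BK) = [0.8728 0.8738; 0.8738 0.9021]
P' = Q + AᵀP(A−BK) = [2.1228 2.3738; 2.3738 3.1521]
tr(P') = 5.2749


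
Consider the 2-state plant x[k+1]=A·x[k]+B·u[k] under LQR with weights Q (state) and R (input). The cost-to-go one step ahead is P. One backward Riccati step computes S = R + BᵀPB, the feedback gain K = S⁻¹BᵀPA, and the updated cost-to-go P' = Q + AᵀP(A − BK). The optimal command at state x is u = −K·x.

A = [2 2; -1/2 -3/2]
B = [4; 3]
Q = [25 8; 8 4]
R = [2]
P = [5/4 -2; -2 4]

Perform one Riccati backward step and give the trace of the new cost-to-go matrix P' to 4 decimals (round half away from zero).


57.0000

BᵀP = [-1.0000 4.0000]
S = R + BᵀPB = [2] + [8.0000] = [10.0000]
BᵀPA = [-4.0000 -8.0000]
K = S⁻¹·BᵀPA = [-0.4000 -0.8000]
A−BK = [3.6000 5.2000; 0.7000 0.9000]
AᵀP(A−BK) = [8.4000 12.8000; 12.8000 19.6000]
P' = Q + AᵀP(A−BK) = [33.4000 20.8000; 20.8000 23.6000]
tr(P') = 57.0000


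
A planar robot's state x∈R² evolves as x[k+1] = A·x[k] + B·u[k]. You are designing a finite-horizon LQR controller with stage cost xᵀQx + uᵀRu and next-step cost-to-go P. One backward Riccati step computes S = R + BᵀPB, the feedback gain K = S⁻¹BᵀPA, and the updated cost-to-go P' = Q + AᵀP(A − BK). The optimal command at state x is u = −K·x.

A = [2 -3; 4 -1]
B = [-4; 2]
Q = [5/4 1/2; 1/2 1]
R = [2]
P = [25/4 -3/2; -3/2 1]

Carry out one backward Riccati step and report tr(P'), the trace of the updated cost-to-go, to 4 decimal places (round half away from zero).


18.6385

BᵀP = [-28.0000 8.0000]
S = R + BᵀPB = [2] + [128.0000] = [130.0000]
BᵀPA = [-24.0000 76.0000]
K = S⁻¹·BᵀPA = [-0.1846 0.5846]
A−BK = [1.2615 -0.6615; 4.3692 -2.1692]
AᵀP(A−BK) = [12.5692 -6.4692; -6.4692 3.8192]
P' = Q + AᵀP(A−BK) = [13.8192 -5.9692; -5.9692 4.8192]
tr(P') = 18.6385


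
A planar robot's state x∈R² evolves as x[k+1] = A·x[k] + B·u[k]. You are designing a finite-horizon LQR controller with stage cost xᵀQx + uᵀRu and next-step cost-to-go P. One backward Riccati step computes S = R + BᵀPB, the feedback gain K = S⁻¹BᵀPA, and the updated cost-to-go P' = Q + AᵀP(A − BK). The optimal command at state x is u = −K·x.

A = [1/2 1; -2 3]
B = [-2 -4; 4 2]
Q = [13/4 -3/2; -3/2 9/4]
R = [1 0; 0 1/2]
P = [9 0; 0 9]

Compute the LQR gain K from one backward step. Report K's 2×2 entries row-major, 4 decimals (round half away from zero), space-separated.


BᵀP = [-18.0000 36.0000; -36.0000 18.0000]
S = R + BᵀPB = [1 0; 0 1/2] + [180.0000 144.0000; 144.0000 180.0000] = [181.0000 144.0000; 144.0000 180.5000]
BᵀPA = [-81.0000 90.0000; -54.0000 18.0000]
K = S⁻¹·BᵀPA = [-0.5735 1.1440; 0.1584 -0.8129]
A−BK = [-0.0136 0.0362; -0.0227 0.0499]
AᵀP(A−BK) = [0.3477 -0.7351; -0.7351 1.6734]
P' = Q + AᵀP(A−BK) = [3.5977 -2.2351; -2.2351 3.9234]
tr(P') = 7.5211

-0.5735 1.1440 0.1584 -0.8129


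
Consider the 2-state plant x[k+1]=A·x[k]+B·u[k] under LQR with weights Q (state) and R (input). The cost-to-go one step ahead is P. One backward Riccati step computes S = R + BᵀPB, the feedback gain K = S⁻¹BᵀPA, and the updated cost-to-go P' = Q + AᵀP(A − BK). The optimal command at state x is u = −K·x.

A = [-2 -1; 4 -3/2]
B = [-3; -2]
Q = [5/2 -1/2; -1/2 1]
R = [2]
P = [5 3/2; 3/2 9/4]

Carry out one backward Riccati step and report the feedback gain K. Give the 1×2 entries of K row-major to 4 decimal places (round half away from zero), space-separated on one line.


BᵀP = [-18.0000 -9.0000]
S = R + BᵀPB = [2] + [72.0000] = [74.0000]
BᵀPA = [0.0000 31.5000]
K = S⁻¹·BᵀPA = [0.0000 0.4257]
A−BK = [-2.0000 0.2770; 4.0000 -0.6486]
AᵀP(A−BK) = [32.0000 -5.0000; -5.0000 1.1537]
P' = Q + AᵀP(A−BK) = [34.5000 -5.5000; -5.5000 2.1537]
tr(P') = 36.6537

0.0000 0.4257


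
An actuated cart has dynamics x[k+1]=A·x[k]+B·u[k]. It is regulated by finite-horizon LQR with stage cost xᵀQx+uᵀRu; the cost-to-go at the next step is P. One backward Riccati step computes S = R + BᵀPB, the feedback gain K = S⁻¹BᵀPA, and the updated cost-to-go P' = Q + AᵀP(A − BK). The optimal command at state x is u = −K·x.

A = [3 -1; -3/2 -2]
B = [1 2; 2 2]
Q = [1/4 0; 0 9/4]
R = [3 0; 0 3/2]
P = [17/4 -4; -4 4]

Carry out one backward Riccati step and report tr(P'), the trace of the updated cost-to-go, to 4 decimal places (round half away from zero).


43.5140

BᵀP = [-3.7500 4.0000; 0.5000 0.0000]
S = R + BᵀPB = [3 0; 0 3/2] + [4.2500 0.5000; 0.5000 1.0000] = [7.2500 0.5000; 0.5000 2.5000]
BᵀPA = [-17.2500 -4.2500; 1.5000 -0.5000]
K = S⁻¹·BᵀPA = [-2.4545 -0.5804; 1.0909 -0.0839]
A−BK = [3.2727 -0.2517; 1.2273 -0.6713]
AᵀP(A−BK) = [39.2727 7.3636; 7.3636 1.7413]
P' = Q + AᵀP(A−BK) = [39.5227 7.3636; 7.3636 3.9913]
tr(P') = 43.5140


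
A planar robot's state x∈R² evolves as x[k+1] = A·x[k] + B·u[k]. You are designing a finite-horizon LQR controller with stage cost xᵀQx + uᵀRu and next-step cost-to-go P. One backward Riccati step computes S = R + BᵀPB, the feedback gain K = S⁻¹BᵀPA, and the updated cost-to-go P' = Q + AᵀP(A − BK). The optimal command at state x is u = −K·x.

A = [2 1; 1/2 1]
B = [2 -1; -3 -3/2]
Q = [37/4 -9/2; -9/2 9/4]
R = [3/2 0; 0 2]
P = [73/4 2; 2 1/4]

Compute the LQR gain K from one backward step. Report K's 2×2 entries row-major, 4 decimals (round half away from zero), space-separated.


0.8203 0.4245 -0.5471 -0.3210

BᵀP = [30.5000 3.2500; -21.2500 -2.3750]
S = R + BᵀPB = [3/2 0; 0 2] + [51.2500 -35.3750; -35.3750 24.8125] = [52.7500 -35.3750; -35.3750 26.8125]
BᵀPA = [62.6250 33.7500; -43.6875 -23.6250]
K = S⁻¹·BᵀPA = [0.8203 0.4245; -0.5471 -0.3210]
A−BK = [-0.1877 -0.1701; 2.1404 1.7921]
AᵀP(A−BK) = [1.7892 1.0143; 1.0143 0.5881]
P' = Q + AᵀP(A−BK) = [11.0392 -3.4857; -3.4857 2.8381]
tr(P') = 13.8773
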